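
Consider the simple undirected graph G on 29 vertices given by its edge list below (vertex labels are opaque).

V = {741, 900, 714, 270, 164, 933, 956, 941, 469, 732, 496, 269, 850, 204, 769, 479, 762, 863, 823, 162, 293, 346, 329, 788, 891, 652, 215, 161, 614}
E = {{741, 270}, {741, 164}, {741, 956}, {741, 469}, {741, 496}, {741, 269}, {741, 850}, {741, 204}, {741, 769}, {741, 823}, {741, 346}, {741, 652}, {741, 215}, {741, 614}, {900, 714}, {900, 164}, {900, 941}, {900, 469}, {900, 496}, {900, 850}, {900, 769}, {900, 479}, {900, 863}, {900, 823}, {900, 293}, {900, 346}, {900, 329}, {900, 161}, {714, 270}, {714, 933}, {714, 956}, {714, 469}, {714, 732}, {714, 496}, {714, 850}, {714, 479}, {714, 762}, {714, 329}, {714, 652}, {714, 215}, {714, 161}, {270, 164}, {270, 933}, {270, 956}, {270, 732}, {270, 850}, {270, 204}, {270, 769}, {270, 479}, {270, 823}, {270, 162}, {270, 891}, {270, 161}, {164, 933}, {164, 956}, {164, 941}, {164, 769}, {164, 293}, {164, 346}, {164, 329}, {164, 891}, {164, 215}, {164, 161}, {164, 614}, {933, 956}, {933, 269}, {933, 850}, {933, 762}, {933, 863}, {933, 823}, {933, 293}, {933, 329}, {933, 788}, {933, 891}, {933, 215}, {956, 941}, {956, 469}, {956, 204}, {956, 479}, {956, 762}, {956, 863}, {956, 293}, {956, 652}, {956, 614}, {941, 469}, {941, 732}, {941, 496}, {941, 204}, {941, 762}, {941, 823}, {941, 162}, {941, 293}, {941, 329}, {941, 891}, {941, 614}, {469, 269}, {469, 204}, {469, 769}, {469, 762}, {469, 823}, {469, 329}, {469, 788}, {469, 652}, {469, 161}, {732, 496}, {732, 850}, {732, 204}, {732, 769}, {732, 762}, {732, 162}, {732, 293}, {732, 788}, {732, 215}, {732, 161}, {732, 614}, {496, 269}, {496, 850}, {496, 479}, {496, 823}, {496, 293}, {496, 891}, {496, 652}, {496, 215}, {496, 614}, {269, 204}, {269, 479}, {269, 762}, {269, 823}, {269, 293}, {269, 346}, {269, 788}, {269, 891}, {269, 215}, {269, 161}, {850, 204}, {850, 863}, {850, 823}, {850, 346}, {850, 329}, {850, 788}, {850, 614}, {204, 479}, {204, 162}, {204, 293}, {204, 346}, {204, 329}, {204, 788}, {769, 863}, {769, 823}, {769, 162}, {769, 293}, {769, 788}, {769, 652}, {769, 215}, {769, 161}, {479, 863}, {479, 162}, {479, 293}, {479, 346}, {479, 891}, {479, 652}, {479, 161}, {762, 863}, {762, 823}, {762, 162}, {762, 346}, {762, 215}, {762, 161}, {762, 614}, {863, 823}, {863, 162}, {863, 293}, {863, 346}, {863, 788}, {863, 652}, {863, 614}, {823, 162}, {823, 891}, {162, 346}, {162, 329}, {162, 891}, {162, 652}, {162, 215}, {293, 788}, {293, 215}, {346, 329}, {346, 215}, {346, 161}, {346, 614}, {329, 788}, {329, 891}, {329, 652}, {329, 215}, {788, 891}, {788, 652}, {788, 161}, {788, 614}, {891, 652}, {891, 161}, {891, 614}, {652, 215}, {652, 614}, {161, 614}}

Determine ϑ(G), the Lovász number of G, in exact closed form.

sqrt(29)

Vertex 469 has 14 neighbors: 741, 900, 714, 956, 941, 269, 204, 769, 762, 823, 329, 788, 652, 161.
deg(162) = 14; N(162) = {270, 941, 732, 204, 769, 479, 762, 863, 823, 346, 329, 891, 652, 215}.
deg(614) = 14; N(614) = {741, 164, 956, 941, 732, 496, 850, 762, 863, 346, 788, 891, 652, 161}.
Vertex 204 has 14 neighbors: 741, 270, 956, 941, 469, 732, 269, 850, 479, 162, 293, 346, 329, 788.
14-regular, N=29; Paley(29): SR with (k,λ,μ)=(14,6,7).
A has 3 distinct eigenvalues ≈ [14.0, 2.192582, -3.192582].
With N=29: ϑ(G) = 29·(-(-sqrt(29)/2 - 1/2))/(14−(-sqrt(29)/2 - 1/2)) = sqrt(29).
≈ 5.38516 (to 5 d.p.).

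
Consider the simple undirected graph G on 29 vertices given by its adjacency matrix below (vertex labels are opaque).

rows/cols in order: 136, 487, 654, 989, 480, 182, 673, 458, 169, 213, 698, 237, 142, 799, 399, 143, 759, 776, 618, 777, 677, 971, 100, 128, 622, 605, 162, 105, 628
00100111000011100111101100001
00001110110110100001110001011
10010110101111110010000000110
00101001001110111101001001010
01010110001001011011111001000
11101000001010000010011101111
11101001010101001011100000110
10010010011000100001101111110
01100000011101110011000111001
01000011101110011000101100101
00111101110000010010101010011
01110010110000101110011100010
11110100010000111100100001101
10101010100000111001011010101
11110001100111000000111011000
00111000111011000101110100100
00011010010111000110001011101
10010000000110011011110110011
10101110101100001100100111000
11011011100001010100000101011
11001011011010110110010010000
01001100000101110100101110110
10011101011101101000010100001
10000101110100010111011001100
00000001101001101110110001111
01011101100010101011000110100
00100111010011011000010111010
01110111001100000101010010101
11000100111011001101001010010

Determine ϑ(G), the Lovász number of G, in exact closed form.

sqrt(29)

Vertex 182 has 14 neighbors: 136, 487, 654, 480, 698, 142, 618, 971, 100, 128, 605, 162, 105, 628.
Vertex 100 has 14 neighbors: 136, 989, 480, 182, 458, 213, 698, 237, 799, 399, 759, 971, 128, 628.
deg(618) = 14; N(618) = {136, 654, 480, 182, 673, 169, 698, 237, 759, 776, 677, 128, 622, 605}.
Vertex 654 has 14 neighbors: 136, 989, 182, 673, 169, 698, 237, 142, 799, 399, 143, 618, 162, 105.
Every vertex has degree 14 (N=29); SR(29,14,6,7) — a Paley graph.
spec(A) ≈ [14.0, 2.193, -3.193] (distinct, 3 d.p.).
With N=29: ϑ(G) = 29·(-(-sqrt(29)/2 - 1/2))/(14−(-sqrt(29)/2 - 1/2)) = sqrt(29).
Numerically 5.38516481.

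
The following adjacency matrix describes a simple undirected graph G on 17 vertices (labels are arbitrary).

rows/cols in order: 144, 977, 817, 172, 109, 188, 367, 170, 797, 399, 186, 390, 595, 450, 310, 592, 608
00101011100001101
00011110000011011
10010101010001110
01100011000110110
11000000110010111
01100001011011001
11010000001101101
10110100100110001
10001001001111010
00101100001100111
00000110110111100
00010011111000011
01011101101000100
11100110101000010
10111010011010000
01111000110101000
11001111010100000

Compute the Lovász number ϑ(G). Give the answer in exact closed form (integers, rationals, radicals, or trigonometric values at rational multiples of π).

N(817) = {144, 172, 188, 170, 399, 450, 310, 592}, |N(817)| = 8.
Vertex 592 has 8 neighbors: 977, 817, 172, 109, 797, 399, 390, 450.
N(172) = {977, 817, 367, 170, 390, 595, 310, 592}, |N(172)| = 8.
deg(367) = 8; N(367) = {144, 977, 172, 186, 390, 450, 310, 608}.
8-regular, N=17; SR(17,8,3,4) — a Paley graph.
spec(A) ≈ [8.0, 1.5616, -2.5616] (distinct, 4 d.p.).
Lovász (edge-transitive): ϑ = −17·(-sqrt(17)/2 - 1/2)/((8)−(-sqrt(17)/2 - 1/2)) = sqrt(17).
≈ 4.1231056 (to 7 d.p.).

sqrt(17)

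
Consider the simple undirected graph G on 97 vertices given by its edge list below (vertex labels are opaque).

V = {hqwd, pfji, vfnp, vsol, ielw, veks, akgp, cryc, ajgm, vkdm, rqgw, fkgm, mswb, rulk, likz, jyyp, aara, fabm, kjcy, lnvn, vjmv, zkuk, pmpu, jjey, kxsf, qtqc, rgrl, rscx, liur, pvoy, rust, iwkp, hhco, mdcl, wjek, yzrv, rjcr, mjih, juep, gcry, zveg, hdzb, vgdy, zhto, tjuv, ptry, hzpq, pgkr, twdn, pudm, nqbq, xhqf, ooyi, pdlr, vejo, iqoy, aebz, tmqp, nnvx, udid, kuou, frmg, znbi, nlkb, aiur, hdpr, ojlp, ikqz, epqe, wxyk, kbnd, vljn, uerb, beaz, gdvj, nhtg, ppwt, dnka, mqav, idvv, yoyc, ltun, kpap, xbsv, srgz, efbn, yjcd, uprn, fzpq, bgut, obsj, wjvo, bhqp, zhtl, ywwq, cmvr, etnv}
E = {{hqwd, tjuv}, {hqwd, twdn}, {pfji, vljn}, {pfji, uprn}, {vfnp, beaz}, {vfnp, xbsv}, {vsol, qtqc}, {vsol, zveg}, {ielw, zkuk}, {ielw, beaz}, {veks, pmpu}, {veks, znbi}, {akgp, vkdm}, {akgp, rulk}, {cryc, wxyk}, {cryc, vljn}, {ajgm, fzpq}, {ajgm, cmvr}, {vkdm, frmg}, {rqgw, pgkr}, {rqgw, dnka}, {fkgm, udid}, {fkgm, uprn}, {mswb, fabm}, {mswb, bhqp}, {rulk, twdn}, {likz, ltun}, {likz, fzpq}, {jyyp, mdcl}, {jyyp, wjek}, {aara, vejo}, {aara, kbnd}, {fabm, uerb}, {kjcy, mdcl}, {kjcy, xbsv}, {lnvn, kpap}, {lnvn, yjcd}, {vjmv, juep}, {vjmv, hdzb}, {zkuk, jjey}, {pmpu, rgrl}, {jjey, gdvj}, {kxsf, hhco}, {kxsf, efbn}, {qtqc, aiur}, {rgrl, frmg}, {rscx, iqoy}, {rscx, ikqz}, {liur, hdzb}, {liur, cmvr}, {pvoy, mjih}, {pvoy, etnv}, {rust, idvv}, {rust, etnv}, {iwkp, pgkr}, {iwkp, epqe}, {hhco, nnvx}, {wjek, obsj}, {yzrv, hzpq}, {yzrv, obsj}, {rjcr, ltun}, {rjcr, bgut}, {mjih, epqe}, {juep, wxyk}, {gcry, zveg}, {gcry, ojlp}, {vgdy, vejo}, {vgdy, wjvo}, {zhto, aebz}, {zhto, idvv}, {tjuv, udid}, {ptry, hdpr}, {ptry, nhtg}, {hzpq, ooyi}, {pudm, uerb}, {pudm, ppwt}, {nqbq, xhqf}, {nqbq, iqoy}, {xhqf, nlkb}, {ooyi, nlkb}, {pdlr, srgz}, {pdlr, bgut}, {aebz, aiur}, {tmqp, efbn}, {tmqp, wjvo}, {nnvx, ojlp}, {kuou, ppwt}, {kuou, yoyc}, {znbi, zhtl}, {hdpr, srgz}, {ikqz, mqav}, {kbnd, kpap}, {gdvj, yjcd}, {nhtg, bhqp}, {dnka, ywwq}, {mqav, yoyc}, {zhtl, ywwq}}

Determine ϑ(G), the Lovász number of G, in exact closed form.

97*cos(pi/97)/(cos(pi/97) + 1)

deg(frmg) = 2; N(frmg) = {vkdm, rgrl}.
deg(obsj) = 2; N(obsj) = {wjek, yzrv}.
N(kuou) = {ppwt, yoyc}, |N(kuou)| = 2.
Vertex wxyk has 2 neighbors: cryc, juep.
deg(v) = 2 for all v (|V|=97); a single 97-cycle (edge-transitive).
Distinct eigenvalues (to 5 d.p.): [2.0, 1.99581, 1.98324, 1.96236, 1.93324, 1.89602, 1.85084, 1.7979, 1.73742, 1.66966, 1.59489, 1.51343, 1.42562, 1.33183, 1.23246, 1.12791, 1.01864, 0.90509, 0.78775, 0.6671, 0.54366, 0.41794, 0.29046, 0.16176, 0.03239, -0.09712, -0.22623, -0.35438, -0.48105, -0.6057, -0.72781, -0.84687, -0.96237, -1.07384, -1.1808, -1.28282, -1.37945, -1.47029, -1.55497, -1.63313, -1.70443, -1.76859, -1.82533, -1.87441, -1.91563, -1.94882, -1.97383, -1.99057, -1.99895].
−97·(-2*cos(pi/97)) / ((2)−(-2*cos(pi/97))) = 97*cos(pi/97)/(cos(pi/97) + 1) = ϑ(G).
= 48.48727921… (decimal).
α=48, χ(Ḡ)=49; ϑ=97*cos(pi/97)/(cos(pi/97) + 1) lies between (both strict).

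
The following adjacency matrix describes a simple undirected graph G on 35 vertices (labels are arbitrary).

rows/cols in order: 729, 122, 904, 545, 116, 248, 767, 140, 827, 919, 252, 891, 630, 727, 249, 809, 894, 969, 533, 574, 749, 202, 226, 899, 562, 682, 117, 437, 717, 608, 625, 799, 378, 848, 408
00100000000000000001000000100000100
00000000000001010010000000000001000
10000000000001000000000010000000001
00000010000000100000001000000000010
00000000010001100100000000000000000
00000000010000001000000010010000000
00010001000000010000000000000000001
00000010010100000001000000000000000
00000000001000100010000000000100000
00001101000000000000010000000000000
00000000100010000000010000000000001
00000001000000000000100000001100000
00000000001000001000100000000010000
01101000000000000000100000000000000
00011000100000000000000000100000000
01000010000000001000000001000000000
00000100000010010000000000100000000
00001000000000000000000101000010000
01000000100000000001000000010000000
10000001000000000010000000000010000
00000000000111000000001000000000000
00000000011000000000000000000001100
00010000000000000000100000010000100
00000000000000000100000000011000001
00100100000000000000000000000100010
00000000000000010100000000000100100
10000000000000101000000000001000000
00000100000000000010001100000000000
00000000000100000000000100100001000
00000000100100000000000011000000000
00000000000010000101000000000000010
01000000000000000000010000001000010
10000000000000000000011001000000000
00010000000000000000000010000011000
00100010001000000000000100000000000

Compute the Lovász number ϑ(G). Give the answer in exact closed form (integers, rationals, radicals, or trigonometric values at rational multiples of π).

N(574) = {729, 140, 533, 625}, |N(574)| = 4.
Vertex 248 has 4 neighbors: 919, 894, 562, 437.
N(117) = {729, 249, 894, 717}, |N(117)| = 4.
deg(202) = 4; N(202) = {919, 252, 799, 378}.
deg(v) = 4 for all v (|V|=35); this is K(7,3), the Kneser graph.
spec(A) ≈ [4.0, 2.0, -1.0, -3.0] (distinct, 3 d.p.).
Lovász: ϑ = −35(-3)/(4+-1*(-3)) = 15.
Numerically 15.0000.

15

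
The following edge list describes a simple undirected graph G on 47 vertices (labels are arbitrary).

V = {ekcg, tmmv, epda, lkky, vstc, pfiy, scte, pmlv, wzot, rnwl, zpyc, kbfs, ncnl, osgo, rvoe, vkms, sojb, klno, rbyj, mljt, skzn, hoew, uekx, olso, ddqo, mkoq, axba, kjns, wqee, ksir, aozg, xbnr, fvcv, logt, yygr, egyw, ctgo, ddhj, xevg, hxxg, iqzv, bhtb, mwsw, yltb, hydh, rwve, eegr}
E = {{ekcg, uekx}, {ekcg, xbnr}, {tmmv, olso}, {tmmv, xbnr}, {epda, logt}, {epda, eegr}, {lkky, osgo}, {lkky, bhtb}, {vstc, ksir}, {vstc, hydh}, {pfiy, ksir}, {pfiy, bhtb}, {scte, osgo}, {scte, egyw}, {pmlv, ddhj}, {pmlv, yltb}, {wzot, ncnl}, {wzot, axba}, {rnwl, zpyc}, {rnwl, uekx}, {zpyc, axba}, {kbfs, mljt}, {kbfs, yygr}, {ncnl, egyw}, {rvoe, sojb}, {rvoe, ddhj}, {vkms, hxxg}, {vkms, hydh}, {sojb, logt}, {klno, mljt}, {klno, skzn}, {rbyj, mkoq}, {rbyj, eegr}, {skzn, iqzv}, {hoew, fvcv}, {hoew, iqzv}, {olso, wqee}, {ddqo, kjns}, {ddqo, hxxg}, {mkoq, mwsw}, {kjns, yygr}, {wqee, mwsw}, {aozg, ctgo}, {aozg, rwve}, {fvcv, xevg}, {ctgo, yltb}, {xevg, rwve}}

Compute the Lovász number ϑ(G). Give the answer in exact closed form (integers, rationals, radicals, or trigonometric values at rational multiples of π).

N(ddqo) = {kjns, hxxg}, |N(ddqo)| = 2.
Vertex ncnl has 2 neighbors: wzot, egyw.
N(lkky) = {osgo, bhtb}, |N(lkky)| = 2.
deg(mkoq) = 2; N(mkoq) = {rbyj, mwsw}.
Regular of degree 2 on 47 vertices: connected 2-regular on 47 ⇒ C_{47}.
Distinct eigenvalues (to 5 d.p.): [2.0, 1.98215, 1.92894, 1.8413, 1.7208, 1.5696, 1.39038, 1.18636, 0.96116, 0.71882, 0.46364, 0.20019, -0.06683, -0.33266, -0.59255, -0.84187, -1.07616, -1.29126, -1.4833, -1.64888, -1.78504, -1.88934, -1.95992, -1.99553].
λ_max=2, λ_min=-2*cos(pi/47); ϑ = −47·λ_min/(λ_max−λ_min) = 47*cos(pi/47)/(cos(pi/47) + 1).
≈ 23.47373149 (to 8 d.p.).
Sandwich: α(G)=23 ≤ ϑ(G)=47*cos(pi/47)/(cos(pi/47) + 1) ≤ χ(Ḡ)=24 (both strict).

47*cos(pi/47)/(cos(pi/47) + 1)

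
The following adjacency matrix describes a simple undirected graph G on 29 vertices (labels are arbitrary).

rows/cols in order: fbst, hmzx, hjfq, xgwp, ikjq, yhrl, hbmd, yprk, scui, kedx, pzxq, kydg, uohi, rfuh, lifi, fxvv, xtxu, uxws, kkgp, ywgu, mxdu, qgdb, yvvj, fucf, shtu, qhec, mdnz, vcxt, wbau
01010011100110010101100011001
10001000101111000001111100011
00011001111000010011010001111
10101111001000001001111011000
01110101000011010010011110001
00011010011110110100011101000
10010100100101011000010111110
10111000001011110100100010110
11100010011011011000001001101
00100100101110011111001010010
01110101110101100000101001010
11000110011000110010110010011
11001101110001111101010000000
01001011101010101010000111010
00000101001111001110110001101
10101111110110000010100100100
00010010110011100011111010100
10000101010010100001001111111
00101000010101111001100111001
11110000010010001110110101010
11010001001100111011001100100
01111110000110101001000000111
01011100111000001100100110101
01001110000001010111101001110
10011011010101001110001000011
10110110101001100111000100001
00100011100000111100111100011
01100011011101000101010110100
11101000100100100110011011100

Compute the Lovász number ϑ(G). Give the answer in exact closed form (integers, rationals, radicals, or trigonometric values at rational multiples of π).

sqrt(29)

N(kedx) = {hjfq, yhrl, scui, pzxq, kydg, uohi, fxvv, xtxu, uxws, kkgp, ywgu, yvvj, shtu, vcxt}, |N(kedx)| = 14.
deg(pzxq) = 14; N(pzxq) = {hmzx, hjfq, xgwp, yhrl, yprk, scui, kedx, kydg, rfuh, lifi, mxdu, yvvj, qhec, vcxt}.
Vertex yprk has 14 neighbors: fbst, hjfq, xgwp, ikjq, pzxq, uohi, rfuh, lifi, fxvv, uxws, mxdu, shtu, mdnz, vcxt.
Vertex ikjq has 14 neighbors: hmzx, hjfq, xgwp, yhrl, yprk, uohi, rfuh, fxvv, kkgp, qgdb, yvvj, fucf, shtu, wbau.
G on 29 vertices is 14-regular; Paley(29): SR with (k,λ,μ)=(14,6,7).
A has 3 distinct eigenvalues ≈ [14.0, 2.193, -3.193].
Lovász (edge-transitive): ϑ = −29·(-sqrt(29)/2 - 1/2)/((14)−(-sqrt(29)/2 - 1/2)) = sqrt(29).
≈ 5.38516481 (to 8 d.p.).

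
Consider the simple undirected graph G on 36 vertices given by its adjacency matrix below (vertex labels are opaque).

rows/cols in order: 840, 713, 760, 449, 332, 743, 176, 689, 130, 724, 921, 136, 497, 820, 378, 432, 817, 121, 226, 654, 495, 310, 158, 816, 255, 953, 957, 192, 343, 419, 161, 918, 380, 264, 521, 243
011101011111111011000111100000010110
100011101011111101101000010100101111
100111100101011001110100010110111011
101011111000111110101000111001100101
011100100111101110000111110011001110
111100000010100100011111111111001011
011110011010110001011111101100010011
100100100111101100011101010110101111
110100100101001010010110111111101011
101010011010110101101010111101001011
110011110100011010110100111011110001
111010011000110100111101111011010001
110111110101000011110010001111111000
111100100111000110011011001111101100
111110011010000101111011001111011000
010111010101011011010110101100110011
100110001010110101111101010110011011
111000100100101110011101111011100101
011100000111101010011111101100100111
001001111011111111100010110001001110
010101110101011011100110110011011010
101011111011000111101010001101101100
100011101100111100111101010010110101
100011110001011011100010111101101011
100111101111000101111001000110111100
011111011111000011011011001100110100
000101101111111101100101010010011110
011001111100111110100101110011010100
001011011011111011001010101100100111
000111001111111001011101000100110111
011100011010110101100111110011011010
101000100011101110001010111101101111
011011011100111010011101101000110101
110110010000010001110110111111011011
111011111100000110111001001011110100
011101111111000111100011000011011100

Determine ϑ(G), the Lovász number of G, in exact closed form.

Vertex 378 has 21 neighbors: 840, 713, 760, 449, 332, 689, 130, 921, 432, 121, 226, 654, 495, 158, 816, 957, 192, 343, 419, 918, 380.
deg(192) = 21; N(192) = {713, 760, 743, 176, 689, 130, 724, 497, 820, 378, 432, 817, 226, 310, 816, 255, 953, 343, 419, 918, 264}.
Vertex 130 has 21 neighbors: 840, 713, 449, 176, 724, 136, 378, 817, 654, 310, 158, 255, 953, 957, 192, 343, 419, 161, 380, 521, 243.
Vertex 343 has 21 neighbors: 760, 332, 743, 689, 130, 921, 136, 497, 820, 378, 817, 121, 495, 158, 255, 957, 192, 161, 264, 521, 243.
36-vertex 21-regular graph: Kneser K(9,2) on C(9,2)=36 vertices.
The 3 distinct eigenvalues: [21.0, 1.0, -6.0].
ϑ = −N·λ_min/(λ_max−λ_min) = −36·(-6)/(21−(-6)) = 8.
≈ 8.00000000 (to 8 d.p.).

8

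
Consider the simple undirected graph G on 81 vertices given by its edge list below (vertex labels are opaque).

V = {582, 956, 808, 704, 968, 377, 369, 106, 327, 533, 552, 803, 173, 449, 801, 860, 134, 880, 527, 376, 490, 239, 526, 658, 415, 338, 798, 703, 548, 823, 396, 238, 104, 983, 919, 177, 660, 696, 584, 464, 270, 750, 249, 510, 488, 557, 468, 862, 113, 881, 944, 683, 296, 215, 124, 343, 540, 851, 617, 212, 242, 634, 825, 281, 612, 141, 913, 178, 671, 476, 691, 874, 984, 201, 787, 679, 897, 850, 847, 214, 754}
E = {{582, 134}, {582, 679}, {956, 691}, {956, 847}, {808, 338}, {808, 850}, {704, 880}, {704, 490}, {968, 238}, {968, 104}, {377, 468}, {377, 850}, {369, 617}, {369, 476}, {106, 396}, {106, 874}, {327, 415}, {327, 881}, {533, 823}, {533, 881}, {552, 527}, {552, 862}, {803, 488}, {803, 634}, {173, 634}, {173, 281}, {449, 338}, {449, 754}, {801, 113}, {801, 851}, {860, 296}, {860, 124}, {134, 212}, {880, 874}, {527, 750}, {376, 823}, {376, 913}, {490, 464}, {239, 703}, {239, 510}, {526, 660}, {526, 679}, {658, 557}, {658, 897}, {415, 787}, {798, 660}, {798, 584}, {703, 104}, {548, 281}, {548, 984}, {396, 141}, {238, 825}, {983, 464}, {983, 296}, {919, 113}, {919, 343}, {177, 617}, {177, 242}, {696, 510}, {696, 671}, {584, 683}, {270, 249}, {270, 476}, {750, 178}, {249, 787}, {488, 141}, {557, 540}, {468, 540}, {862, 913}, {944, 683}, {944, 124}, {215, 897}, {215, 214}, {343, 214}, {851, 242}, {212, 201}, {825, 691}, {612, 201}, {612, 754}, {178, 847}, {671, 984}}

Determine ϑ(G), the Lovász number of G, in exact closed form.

81*cos(pi/81)/(cos(pi/81) + 1)

deg(488) = 2; N(488) = {803, 141}.
deg(468) = 2; N(468) = {377, 540}.
N(913) = {376, 862}, |N(913)| = 2.
deg(704) = 2; N(704) = {880, 490}.
deg(v) = 2 for all v (|V|=81); a single 81-cycle (edge-transitive).
The 41 distinct eigenvalues: [2.0, 1.99399, 1.97598, 1.94609, 1.9045, 1.85145, 1.78727, 1.71233, 1.6271, 1.53209, 1.42786, 1.31504, 1.19432, 1.06641, 0.93209, 0.79216, 0.64747, 0.49888, 0.3473, 0.19362, 0.03878, -0.11629, -0.27066, -0.42341, -0.57361, -0.72036, -0.86277, -1.0, -1.13121, -1.25562, -1.37248, -1.48109, -1.58079, -1.67098, -1.75112, -1.82073, -1.87939, -1.92674, -1.96251, -1.98648, -1.9985].
With N=81: ϑ(G) = 81·(-(-1)*2*cos(pi/81))/(2−(-2*cos(pi/81))) = 81*cos(pi/81)/(cos(pi/81) + 1).
ϑ(G) ≈ 40.4848.
α=40, χ(Ḡ)=41; ϑ=81*cos(pi/81)/(cos(pi/81) + 1) lies between (both strict).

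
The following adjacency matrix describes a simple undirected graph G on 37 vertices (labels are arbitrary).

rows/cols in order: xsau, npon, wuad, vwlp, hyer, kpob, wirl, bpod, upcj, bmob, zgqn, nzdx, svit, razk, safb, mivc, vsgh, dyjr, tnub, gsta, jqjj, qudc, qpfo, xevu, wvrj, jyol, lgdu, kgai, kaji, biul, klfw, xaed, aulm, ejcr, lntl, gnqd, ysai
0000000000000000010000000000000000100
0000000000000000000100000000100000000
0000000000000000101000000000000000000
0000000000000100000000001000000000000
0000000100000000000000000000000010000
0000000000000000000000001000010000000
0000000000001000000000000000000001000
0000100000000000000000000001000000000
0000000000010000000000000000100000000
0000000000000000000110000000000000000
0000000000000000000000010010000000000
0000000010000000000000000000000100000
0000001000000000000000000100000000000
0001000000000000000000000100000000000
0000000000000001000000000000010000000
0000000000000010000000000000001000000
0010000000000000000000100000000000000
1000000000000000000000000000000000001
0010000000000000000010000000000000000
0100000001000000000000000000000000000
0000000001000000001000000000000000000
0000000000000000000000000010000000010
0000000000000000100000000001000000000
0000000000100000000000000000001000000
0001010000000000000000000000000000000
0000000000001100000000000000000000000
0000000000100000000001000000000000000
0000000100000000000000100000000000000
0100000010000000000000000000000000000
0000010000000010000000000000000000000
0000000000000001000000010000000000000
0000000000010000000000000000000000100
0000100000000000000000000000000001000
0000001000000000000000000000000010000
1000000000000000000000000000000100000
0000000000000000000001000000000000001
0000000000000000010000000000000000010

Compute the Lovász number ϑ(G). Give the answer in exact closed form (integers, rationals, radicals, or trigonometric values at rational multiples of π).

37*cos(pi/37)/(cos(pi/37) + 1)

deg(svit) = 2; N(svit) = {wirl, jyol}.
N(wuad) = {vsgh, tnub}, |N(wuad)| = 2.
N(nzdx) = {upcj, xaed}, |N(nzdx)| = 2.
N(ysai) = {dyjr, gnqd}, |N(ysai)| = 2.
Regular of degree 2 on 37 vertices: connected 2-regular on 37 ⇒ C_{37}.
Distinct eigenvalues (to 4 d.p.): [2.0, 1.9712, 1.8858, 1.746, 1.5561, 1.3213, 1.0486, 0.7457, 0.4214, 0.0849, -0.254, -0.5856, -0.9004, -1.1893, -1.4439, -1.657, -1.8225, -1.9355, -1.9928].
ϑ = −N·λ_min/(λ_max−λ_min) = −37·(-2*cos(pi/37))/(2−(-2*cos(pi/37))) = 37*cos(pi/37)/(cos(pi/37) + 1).
ϑ(G) ≈ 18.46661664.
18 ≤ 37*cos(pi/37)/(cos(pi/37) + 1) ≤ 19: both strict.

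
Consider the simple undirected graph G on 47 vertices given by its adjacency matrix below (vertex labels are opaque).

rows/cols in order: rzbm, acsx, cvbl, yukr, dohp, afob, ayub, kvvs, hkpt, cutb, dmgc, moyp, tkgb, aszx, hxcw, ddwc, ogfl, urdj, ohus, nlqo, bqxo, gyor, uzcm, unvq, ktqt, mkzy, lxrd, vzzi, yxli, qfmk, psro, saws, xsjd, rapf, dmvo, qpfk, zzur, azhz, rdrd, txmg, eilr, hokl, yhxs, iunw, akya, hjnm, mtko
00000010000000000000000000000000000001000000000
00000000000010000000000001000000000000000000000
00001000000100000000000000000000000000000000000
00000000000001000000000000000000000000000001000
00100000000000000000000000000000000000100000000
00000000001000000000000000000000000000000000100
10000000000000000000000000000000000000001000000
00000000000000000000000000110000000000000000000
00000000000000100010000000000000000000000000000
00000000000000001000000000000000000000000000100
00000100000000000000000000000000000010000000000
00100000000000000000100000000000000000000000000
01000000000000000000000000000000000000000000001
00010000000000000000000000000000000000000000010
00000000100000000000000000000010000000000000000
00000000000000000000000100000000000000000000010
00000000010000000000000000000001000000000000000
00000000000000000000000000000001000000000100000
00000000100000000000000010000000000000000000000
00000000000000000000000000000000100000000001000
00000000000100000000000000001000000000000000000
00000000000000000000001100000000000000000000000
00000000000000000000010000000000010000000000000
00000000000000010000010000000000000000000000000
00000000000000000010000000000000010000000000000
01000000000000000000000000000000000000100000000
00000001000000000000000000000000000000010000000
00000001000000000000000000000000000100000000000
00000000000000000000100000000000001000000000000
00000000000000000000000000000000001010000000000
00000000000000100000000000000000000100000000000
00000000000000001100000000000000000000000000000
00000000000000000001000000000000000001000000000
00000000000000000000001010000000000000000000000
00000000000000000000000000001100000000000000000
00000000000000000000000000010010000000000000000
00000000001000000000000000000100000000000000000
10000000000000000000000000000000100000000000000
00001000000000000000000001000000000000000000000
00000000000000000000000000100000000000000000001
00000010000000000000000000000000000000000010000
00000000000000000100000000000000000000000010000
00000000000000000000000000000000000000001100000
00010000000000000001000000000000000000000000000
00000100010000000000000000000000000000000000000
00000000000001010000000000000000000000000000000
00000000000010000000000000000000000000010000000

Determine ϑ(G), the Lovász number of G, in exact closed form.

47*cos(pi/47)/(cos(pi/47) + 1)

deg(qfmk) = 2; N(qfmk) = {dmvo, zzur}.
Vertex cvbl has 2 neighbors: dohp, moyp.
deg(ktqt) = 2; N(ktqt) = {ohus, rapf}.
N(aszx) = {yukr, hjnm}, |N(aszx)| = 2.
Every vertex has degree 2 (N=47); a single 47-cycle (edge-transitive).
Distinct eigenvalues (to 6 d.p.): [2.0, 1.982155, 1.928938, 1.8413, 1.720803, 1.569599, 1.390385, 1.186359, 0.961164, 0.718816, 0.46364, 0.200191, -0.06683, -0.332659, -0.592551, -0.84187, -1.076165, -1.291256, -1.483304, -1.648883, -1.785038, -1.889338, -1.959923, -1.995534].
ϑ = −N·λ_min/(λ_max−λ_min) = −47·(-2*cos(pi/47))/(2−(-2*cos(pi/47))) = 47*cos(pi/47)/(cos(pi/47) + 1).
Numerically 23.47373.
α=23, χ(Ḡ)=24; ϑ=47*cos(pi/47)/(cos(pi/47) + 1) lies between (both strict).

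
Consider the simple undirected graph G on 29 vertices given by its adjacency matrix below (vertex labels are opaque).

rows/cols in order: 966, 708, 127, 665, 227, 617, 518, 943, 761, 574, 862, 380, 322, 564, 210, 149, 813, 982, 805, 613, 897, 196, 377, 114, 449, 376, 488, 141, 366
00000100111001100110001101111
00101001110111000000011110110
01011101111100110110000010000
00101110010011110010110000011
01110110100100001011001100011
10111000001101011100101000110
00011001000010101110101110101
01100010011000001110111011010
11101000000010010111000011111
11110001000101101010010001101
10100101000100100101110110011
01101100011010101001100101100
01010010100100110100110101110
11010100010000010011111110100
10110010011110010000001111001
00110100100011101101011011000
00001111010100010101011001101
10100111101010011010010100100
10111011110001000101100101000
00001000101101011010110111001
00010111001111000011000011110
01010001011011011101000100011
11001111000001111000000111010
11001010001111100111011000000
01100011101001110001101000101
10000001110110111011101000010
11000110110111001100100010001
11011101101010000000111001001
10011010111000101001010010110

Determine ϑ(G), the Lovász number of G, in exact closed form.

sqrt(29)

Vertex 449 has 14 neighbors: 708, 127, 518, 943, 761, 862, 564, 210, 149, 613, 897, 377, 488, 366.
N(761) = {966, 708, 127, 227, 322, 149, 982, 805, 613, 449, 376, 488, 141, 366}, |N(761)| = 14.
deg(708) = 14; N(708) = {127, 227, 943, 761, 574, 380, 322, 564, 196, 377, 114, 449, 488, 141}.
N(897) = {665, 617, 518, 943, 862, 380, 322, 564, 805, 613, 449, 376, 488, 141}, |N(897)| = 14.
G on 29 vertices is 14-regular; strongly regular (29,14,6,7).
Distinct eigenvalues (to 6 d.p.): [14.0, 2.192582, -3.192582].
−29·(-sqrt(29)/2 - 1/2) / ((14)−(-sqrt(29)/2 - 1/2)) = sqrt(29) = ϑ(G).
≈ 5.38516 (to 5 d.p.).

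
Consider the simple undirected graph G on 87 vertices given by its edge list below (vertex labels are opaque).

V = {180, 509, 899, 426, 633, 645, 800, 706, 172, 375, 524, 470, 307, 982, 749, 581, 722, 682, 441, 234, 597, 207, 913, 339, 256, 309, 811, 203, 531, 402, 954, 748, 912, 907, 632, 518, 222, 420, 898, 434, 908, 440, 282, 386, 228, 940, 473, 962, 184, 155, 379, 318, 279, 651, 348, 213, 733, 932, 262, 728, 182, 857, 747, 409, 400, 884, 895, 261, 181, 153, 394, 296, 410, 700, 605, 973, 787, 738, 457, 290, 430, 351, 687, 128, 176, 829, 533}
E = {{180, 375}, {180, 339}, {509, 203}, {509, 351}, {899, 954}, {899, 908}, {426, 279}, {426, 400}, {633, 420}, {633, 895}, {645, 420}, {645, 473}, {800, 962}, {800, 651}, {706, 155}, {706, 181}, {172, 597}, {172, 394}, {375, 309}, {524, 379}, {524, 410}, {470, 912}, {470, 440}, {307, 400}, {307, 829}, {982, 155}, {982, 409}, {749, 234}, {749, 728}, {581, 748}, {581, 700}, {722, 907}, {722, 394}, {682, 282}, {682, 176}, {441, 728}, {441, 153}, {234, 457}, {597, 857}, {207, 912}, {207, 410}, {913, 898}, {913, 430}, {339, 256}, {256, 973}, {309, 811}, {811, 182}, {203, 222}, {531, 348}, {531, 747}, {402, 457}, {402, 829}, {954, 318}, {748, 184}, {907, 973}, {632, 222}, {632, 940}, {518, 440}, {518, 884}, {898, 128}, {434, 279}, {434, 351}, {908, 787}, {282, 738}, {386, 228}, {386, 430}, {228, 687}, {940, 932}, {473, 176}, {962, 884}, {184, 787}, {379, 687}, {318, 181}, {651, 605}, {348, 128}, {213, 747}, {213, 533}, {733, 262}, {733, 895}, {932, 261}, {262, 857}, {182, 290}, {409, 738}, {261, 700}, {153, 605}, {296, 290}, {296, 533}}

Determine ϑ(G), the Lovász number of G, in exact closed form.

Vertex 748 has 2 neighbors: 581, 184.
deg(470) = 2; N(470) = {912, 440}.
N(176) = {682, 473}, |N(176)| = 2.
Vertex 394 has 2 neighbors: 172, 722.
G on 87 vertices is 2-regular; a single 87-cycle (edge-transitive).
A has 44 distinct eigenvalues ≈ [2.0, 1.99479, 1.97917, 1.95324, 1.91713, 1.87102, 1.81515, 1.74982, 1.67537, 1.59219, 1.5007, 1.40139, 1.29477, 1.18141, 1.06188, 0.93682, 0.80687, 0.67272, 0.53506, 0.39461, 0.2521, 0.10828, -0.03611, -0.18031, -0.32356, -0.46513, -0.60428, -0.74028, -0.87241, -1.0, -1.12237, -1.2389, -1.34896, -1.45199, -1.54745, -1.63484, -1.71371, -1.78365, -1.84429, -1.89531, -1.93645, -1.96749, -1.98828, -1.9987].
ϑ = −N·λ_min/(λ_max−λ_min) = −87·(-2*cos(pi/87))/(2−(-2*cos(pi/87))) = 87*cos(pi/87)/(cos(pi/87) + 1).
≈ 43.4858165 (to 7 d.p.).
43 ≤ 87*cos(pi/87)/(cos(pi/87) + 1) ≤ 44: both strict.

87*cos(pi/87)/(cos(pi/87) + 1)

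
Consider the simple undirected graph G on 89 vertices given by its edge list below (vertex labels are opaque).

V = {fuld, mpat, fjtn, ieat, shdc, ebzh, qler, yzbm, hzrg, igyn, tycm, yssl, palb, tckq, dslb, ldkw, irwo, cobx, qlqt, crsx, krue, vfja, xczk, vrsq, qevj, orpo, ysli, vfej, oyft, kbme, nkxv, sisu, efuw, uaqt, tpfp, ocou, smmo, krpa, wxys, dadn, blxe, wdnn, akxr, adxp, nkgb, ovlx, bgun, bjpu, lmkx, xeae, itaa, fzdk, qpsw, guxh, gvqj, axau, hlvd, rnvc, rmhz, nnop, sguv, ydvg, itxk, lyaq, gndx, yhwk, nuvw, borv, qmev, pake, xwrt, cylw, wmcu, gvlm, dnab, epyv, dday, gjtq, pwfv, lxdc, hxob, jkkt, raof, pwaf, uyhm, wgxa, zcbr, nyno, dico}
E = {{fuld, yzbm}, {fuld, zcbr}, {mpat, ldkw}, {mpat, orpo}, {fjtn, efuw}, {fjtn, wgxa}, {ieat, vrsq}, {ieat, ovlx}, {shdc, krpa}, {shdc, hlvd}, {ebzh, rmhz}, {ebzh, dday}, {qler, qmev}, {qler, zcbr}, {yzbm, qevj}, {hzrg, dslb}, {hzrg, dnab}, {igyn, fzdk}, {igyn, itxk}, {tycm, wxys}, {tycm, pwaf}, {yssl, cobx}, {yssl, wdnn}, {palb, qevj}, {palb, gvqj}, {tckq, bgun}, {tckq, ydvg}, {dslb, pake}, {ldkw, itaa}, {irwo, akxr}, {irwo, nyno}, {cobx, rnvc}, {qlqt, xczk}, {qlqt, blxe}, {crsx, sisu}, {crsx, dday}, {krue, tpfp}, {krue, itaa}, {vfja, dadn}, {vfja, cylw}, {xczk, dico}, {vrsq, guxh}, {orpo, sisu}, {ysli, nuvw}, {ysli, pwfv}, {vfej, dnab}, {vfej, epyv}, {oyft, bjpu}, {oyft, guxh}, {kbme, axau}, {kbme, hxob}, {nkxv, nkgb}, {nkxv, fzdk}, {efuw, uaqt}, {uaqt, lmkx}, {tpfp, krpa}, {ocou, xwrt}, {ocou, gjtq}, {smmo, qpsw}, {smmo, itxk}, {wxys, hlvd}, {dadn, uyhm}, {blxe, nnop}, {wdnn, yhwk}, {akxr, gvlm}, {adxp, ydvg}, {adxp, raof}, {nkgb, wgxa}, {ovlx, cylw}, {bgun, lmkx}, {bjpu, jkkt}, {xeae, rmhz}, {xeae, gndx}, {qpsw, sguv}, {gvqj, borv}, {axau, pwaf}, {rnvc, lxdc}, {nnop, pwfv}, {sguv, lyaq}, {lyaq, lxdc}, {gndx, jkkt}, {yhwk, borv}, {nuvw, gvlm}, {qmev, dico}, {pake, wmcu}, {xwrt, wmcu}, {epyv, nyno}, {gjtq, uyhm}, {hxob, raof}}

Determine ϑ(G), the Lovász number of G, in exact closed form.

89*cos(pi/89)/(cos(pi/89) + 1)

deg(gvqj) = 2; N(gvqj) = {palb, borv}.
Vertex yssl has 2 neighbors: cobx, wdnn.
Vertex tpfp has 2 neighbors: krue, krpa.
N(rnvc) = {cobx, lxdc}, |N(rnvc)| = 2.
2-regular, N=89; a single 89-cycle (edge-transitive).
The 45 distinct eigenvalues: [2.0, 1.995018, 1.980097, 1.955311, 1.920784, 1.876688, 1.823242, 1.760713, 1.689412, 1.609694, 1.521958, 1.426638, 1.324212, 1.215188, 1.10011, 0.979551, 0.854113, 0.724419, 0.591116, 0.454869, 0.316355, 0.176265, 0.035297, -0.105847, -0.246463, -0.385852, -0.523319, -0.658178, -0.789758, -0.917404, -1.040479, -1.158371, -1.270491, -1.376282, -1.475217, -1.566802, -1.650581, -1.726138, -1.793094, -1.851118, -1.89992, -1.939256, -1.968931, -1.988796, -1.998754].
−89·(-2*cos(pi/89)) / ((2)−(-2*cos(pi/89))) = 89*cos(pi/89)/(cos(pi/89) + 1) = ϑ(G).
Numerically 44.486135.
Sandwich: α(G)=44 ≤ ϑ(G)=89*cos(pi/89)/(cos(pi/89) + 1) ≤ χ(Ḡ)=45 (both strict).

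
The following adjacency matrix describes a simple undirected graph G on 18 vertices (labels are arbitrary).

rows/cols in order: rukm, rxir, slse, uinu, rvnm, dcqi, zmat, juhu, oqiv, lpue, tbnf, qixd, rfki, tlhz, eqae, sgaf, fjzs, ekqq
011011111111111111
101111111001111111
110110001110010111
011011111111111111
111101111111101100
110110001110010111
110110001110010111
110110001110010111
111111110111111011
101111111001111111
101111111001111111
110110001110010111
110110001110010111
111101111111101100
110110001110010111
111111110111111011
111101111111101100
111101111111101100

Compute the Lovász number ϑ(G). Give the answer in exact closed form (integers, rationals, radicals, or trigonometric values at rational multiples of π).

Vertex oqiv has 16 neighbors: rukm, rxir, slse, uinu, rvnm, dcqi, zmat, juhu, lpue, tbnf, qixd, rfki, tlhz, eqae, fjzs, ekqq.
Vertex rxir has 15 neighbors: rukm, slse, uinu, rvnm, dcqi, zmat, juhu, oqiv, qixd, rfki, tlhz, eqae, sgaf, fjzs, ekqq.
deg(qixd) = 11; N(qixd) = {rukm, rxir, uinu, rvnm, oqiv, lpue, tbnf, tlhz, sgaf, fjzs, ekqq}.
N(ekqq) = {rukm, rxir, slse, uinu, dcqi, zmat, juhu, oqiv, lpue, tbnf, qixd, rfki, eqae, sgaf}, |N(ekqq)| = 14.
G = K_{7,4,3,2,2}: α = 7 = χ(Ḡ), so ϑ = 7.
= 7.0000… (decimal).
Sandwich: α(G)=7 ≤ ϑ(G)=7 ≤ χ(Ḡ)=7 (collapsed).

7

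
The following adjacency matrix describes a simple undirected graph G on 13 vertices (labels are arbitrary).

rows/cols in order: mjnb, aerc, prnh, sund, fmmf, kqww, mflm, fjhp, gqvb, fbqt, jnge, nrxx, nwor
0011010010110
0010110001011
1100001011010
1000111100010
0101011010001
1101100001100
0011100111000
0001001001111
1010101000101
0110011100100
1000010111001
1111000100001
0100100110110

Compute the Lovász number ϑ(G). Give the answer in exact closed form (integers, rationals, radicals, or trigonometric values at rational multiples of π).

sqrt(13)

deg(nwor) = 6; N(nwor) = {aerc, fmmf, fjhp, gqvb, jnge, nrxx}.
Vertex fbqt has 6 neighbors: aerc, prnh, kqww, mflm, fjhp, jnge.
N(sund) = {mjnb, fmmf, kqww, mflm, fjhp, nrxx}, |N(sund)| = 6.
Vertex aerc has 6 neighbors: prnh, fmmf, kqww, fbqt, nrxx, nwor.
13-vertex 6-regular graph: strongly regular (13,6,2,3).
spec(A) ≈ [6.0, 1.30278, -2.30278] (distinct, 5 d.p.).
ϑ = −N·λ_min/(λ_max−λ_min) = −13·(-sqrt(13)/2 - 1/2)/(6−(-sqrt(13)/2 - 1/2)) = sqrt(13).
≈ 3.605551275 (to 9 d.p.).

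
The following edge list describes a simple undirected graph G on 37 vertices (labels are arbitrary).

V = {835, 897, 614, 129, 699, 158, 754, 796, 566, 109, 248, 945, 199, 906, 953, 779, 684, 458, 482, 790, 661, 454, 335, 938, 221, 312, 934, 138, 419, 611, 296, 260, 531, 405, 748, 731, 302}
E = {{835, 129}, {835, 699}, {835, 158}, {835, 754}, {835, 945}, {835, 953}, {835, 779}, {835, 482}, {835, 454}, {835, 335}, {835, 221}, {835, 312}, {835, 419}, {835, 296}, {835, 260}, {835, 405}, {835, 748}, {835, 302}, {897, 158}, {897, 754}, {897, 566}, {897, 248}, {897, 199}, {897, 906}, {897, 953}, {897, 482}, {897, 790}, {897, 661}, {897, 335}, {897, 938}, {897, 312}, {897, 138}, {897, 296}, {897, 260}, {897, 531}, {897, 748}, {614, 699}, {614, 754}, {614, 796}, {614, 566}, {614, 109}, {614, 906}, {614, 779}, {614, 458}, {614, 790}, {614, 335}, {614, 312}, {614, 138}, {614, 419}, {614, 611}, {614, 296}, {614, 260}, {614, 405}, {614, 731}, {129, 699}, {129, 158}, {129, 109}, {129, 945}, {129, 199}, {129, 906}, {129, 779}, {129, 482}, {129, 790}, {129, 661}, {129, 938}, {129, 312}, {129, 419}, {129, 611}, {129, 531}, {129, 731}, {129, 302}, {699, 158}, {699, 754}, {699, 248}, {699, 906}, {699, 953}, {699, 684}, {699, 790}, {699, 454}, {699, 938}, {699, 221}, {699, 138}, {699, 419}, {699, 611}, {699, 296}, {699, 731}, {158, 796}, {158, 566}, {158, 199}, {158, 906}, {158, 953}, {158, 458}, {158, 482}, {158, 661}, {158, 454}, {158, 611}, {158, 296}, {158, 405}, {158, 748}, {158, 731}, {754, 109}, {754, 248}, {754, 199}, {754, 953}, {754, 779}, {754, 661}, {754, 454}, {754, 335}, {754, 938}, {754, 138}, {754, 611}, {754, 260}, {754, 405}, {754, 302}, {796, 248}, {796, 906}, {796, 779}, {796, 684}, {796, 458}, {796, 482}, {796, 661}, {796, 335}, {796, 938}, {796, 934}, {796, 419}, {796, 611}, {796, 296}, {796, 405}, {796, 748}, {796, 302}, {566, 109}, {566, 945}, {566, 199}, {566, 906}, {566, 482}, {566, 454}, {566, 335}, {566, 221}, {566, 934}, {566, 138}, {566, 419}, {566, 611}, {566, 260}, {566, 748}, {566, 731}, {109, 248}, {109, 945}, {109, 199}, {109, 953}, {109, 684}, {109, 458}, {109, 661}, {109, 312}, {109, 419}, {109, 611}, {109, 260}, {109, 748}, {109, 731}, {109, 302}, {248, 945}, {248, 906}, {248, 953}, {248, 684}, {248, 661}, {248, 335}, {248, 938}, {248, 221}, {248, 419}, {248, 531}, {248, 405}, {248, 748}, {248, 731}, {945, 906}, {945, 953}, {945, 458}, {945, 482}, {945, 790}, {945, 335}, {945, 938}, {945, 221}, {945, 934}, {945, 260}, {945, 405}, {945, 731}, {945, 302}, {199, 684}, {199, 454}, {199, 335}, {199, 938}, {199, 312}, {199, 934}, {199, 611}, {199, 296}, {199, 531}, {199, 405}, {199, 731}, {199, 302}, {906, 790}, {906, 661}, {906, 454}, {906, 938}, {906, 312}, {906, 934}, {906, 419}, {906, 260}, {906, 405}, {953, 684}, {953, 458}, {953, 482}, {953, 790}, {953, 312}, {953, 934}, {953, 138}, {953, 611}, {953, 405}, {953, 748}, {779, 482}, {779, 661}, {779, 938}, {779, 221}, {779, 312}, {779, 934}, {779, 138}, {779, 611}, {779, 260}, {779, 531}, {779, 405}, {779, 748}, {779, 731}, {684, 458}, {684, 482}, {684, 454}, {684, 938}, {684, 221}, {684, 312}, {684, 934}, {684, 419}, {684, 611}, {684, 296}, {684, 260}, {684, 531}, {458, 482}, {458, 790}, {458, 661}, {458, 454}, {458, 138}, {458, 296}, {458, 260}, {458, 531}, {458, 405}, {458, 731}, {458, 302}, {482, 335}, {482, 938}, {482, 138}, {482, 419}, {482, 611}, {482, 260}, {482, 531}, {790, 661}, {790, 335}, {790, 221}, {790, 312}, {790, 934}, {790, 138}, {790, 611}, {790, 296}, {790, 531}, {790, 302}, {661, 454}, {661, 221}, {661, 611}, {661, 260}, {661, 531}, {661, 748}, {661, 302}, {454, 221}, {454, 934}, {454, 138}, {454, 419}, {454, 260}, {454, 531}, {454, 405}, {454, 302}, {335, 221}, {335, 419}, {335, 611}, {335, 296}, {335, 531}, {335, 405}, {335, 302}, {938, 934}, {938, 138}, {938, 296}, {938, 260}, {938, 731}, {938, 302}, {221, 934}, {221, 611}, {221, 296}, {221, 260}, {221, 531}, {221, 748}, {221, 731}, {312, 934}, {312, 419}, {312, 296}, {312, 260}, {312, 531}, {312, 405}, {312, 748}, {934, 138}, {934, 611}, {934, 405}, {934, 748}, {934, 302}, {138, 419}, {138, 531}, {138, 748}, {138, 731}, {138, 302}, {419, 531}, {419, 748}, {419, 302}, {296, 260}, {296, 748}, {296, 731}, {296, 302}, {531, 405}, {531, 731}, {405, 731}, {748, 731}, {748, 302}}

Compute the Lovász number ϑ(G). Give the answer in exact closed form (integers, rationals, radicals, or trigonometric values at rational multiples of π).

sqrt(37)

N(835) = {129, 699, 158, 754, 945, 953, 779, 482, 454, 335, 221, 312, 419, 296, 260, 405, 748, 302}, |N(835)| = 18.
deg(419) = 18; N(419) = {835, 614, 129, 699, 796, 566, 109, 248, 906, 684, 482, 454, 335, 312, 138, 531, 748, 302}.
N(790) = {897, 614, 129, 699, 945, 906, 953, 458, 661, 335, 221, 312, 934, 138, 611, 296, 531, 302}, |N(790)| = 18.
N(614) = {699, 754, 796, 566, 109, 906, 779, 458, 790, 335, 312, 138, 419, 611, 296, 260, 405, 731}, |N(614)| = 18.
G on 37 vertices is 18-regular; Paley(37): SR with (k,λ,μ)=(18,8,9).
A has 3 distinct eigenvalues ≈ [18.0, 2.541, -3.541].
λ_max=18, λ_min=-sqrt(37)/2 - 1/2; ϑ = −37·λ_min/(λ_max−λ_min) = sqrt(37).
= 6.08276253… (decimal).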